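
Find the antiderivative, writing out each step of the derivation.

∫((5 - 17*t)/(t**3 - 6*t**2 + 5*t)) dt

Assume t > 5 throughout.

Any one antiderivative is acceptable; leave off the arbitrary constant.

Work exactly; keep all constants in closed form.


Step 1. Decompose ∫((5 - 17*t)/(t**3 - 6*t**2 + 5*t)) dt by partial fractions, (5 - 17*t)/(t**3 - 6*t**2 + 5*t) = 3/(t - 1) - 4/(t - 5) + 1/t: now ∫(1/t) dt + ∫(-4/(t - 5)) dt + ∫(3/(t - 1)) dt.
Step 2. Evaluate the standard form [assuming t > 5]: now -4*log(t - 5) + ∫(1/t) dt + ∫(3/(t - 1)) dt.
Step 3. Evaluate the standard form [assuming t > 1]: now -4*log(t - 5) + 3*log(t - 1) + ∫(1/t) dt.
Step 4. Evaluate the standard form [assuming t > 0]: now log(t) - 4*log(t - 5) + 3*log(t - 1).
Answer: log(t) - 4*log(t - 5) + 3*log(t - 1).


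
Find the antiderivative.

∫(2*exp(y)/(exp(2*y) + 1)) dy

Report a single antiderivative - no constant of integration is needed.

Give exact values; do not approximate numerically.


Answer: 2*atan(exp(y)).


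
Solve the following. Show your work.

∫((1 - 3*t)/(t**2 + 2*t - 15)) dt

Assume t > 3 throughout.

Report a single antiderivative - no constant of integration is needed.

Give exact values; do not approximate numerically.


Step 1. Decompose ∫((1 - 3*t)/(t**2 + 2*t - 15)) dt by partial fractions, (1 - 3*t)/(t**2 + 2*t - 15) = -2/(t + 5) - 1/(t - 3): now ∫(-1/(t - 3)) dt + ∫(-2/(t + 5)) dt.
Step 2. Evaluate the standard form [assuming t > -5]: now -2*log(t + 5) + ∫(-1/(t - 3)) dt.
Step 3. Evaluate the standard form [assuming t > 3]: now -log(t - 3) - 2*log(t + 5).
Answer: -log(t - 3) - 2*log(t + 5).


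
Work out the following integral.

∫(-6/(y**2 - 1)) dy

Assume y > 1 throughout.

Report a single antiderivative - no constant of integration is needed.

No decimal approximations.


Answer: -3*log(y - 1) + 3*log(y + 1).


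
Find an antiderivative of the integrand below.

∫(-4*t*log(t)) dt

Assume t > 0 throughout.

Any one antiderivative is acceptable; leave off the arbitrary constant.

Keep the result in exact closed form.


Answer: -2*t**2*log(t) + t**2.


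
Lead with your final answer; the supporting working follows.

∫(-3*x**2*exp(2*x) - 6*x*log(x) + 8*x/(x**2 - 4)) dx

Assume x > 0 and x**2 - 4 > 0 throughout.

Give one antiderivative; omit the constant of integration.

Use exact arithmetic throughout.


The answer is -3*x**2*exp(2*x)/2 - 3*x**2*log(x) + 3*x**2/2 + 3*x*exp(2*x)/2 - 3*exp(2*x)/4 + 4*log(x**2 - 4).
Step 1. Rewrite: now ∫(8*x/(x**2 - 4)) dx + ∫(-6*x*log(x)) dx + ∫(-3*x**2*exp(2*x)) dx.
Step 2. Substitute u = x**2 - 4, turning ∫(8*x/(x**2 - 4)) dx into ∫(4/u) du: now ∫(4/u) du + ∫(-6*x*log(x)) dx + ∫(-3*x**2*exp(2*x)) dx.
Step 3. Evaluate the standard form [assuming u > 0]: now 4*log(u) + ∫(-6*x*log(x)) dx + ∫(-3*x**2*exp(2*x)) dx.
Step 4. Substitute back u = x**2 - 4: now 4*log(x**2 - 4) + ∫(-6*x*log(x)) dx + ∫(-3*x**2*exp(2*x)) dx.
Step 5. Integrate ∫(-6*x*log(x)) dx by parts with u = log(x), dv = (-6*x) dx, so v = -3*x**2 [assuming x > 0]: now -3*x**2*log(x) + 4*log(x**2 - 4) + ∫(3*x) dx + ∫(-3*x**2*exp(2*x)) dx.
Step 6. Evaluate the standard form: now -3*x**2*log(x) + 3*x**2/2 + 4*log(x**2 - 4) + ∫(-3*x**2*exp(2*x)) dx.
Step 7. Integrate ∫(-3*x**2*exp(2*x)) dx by parts with u = x**2, dv = (-3*exp(2*x)) dx, so v = -3*exp(2*x)/2: now -3*x**2*exp(2*x)/2 - 3*x**2*log(x) + 3*x**2/2 + 4*log(x**2 - 4) + ∫(3*x*exp(2*x)) dx.
Step 8. Integrate ∫(3*x*exp(2*x)) dx by parts with u = x, dv = (3*exp(2*x)) dx, so v = 3*exp(2*x)/2: now -3*x**2*exp(2*x)/2 - 3*x**2*log(x) + 3*x**2/2 + 3*x*exp(2*x)/2 + 4*log(x**2 - 4) + ∫(-3*exp(2*x)/2) dx.
Step 9. Evaluate the standard form: now -3*x**2*exp(2*x)/2 - 3*x**2*log(x) + 3*x**2/2 + 3*x*exp(2*x)/2 - 3*exp(2*x)/4 + 4*log(x**2 - 4).
Answer: -3*x**2*exp(2*x)/2 - 3*x**2*log(x) + 3*x**2/2 + 3*x*exp(2*x)/2 - 3*exp(2*x)/4 + 4*log(x**2 - 4).


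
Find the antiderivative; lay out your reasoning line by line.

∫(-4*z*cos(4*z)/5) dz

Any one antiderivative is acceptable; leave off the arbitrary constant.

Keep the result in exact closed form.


Step 1. Integrate ∫(-4*z*cos(4*z)/5) dz by parts with u = z, dv = (-4*cos(4*z)/5) dz, so v = -sin(4*z)/5: now -z*sin(4*z)/5 + ∫(sin(4*z)/5) dz.
Step 2. Evaluate the standard form: now -z*sin(4*z)/5 - cos(4*z)/20.
Answer: -z*sin(4*z)/5 - cos(4*z)/20.


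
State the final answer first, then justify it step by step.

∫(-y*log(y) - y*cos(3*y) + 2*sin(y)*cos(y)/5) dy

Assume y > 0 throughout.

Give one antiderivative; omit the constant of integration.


The answer is -y**2*log(y)/2 + y**2/4 - y*sin(3*y)/3 + sin(y)**2/5 - cos(3*y)/9.
Step 1. Rewrite: now ∫(-y*log(y)) dy + ∫(-y*cos(3*y)) dy + ∫(2*sin(y)*cos(y)/5) dy.
Step 2. Integrate ∫(-y*cos(3*y)) dy by parts with u = y, dv = (-cos(3*y)) dy, so v = -sin(3*y)/3: now -y*sin(3*y)/3 + ∫(-y*log(y)) dy + ∫(2*sin(y)*cos(y)/5) dy + ∫(sin(3*y)/3) dy.
Step 3. Evaluate the standard form: now -y*sin(3*y)/3 - cos(3*y)/9 + ∫(-y*log(y)) dy + ∫(2*sin(y)*cos(y)/5) dy.
Step 4. Substitute u = sin(y), turning ∫(2*sin(y)*cos(y)/5) dy into ∫(2*u/5) du: now -y*sin(3*y)/3 - cos(3*y)/9 + ∫(2*u/5) du + ∫(-y*log(y)) dy.
Step 5. Evaluate the standard form: now u**2/5 - y*sin(3*y)/3 - cos(3*y)/9 + ∫(-y*log(y)) dy.
Step 6. Substitute back u = sin(y): now -y*sin(3*y)/3 + sin(y)**2/5 - cos(3*y)/9 + ∫(-y*log(y)) dy.
Step 7. Integrate ∫(-y*log(y)) dy by parts with u = log(y), dv = (-y) dy, so v = -y**2/2 [assuming y > 0]: now -y**2*log(y)/2 - y*sin(3*y)/3 + sin(y)**2/5 - cos(3*y)/9 + ∫(y/2) dy.
Step 8. Evaluate the standard form: now -y**2*log(y)/2 + y**2/4 - y*sin(3*y)/3 + sin(y)**2/5 - cos(3*y)/9.
Answer: -y**2*log(y)/2 + y**2/4 - y*sin(3*y)/3 + sin(y)**2/5 - cos(3*y)/9.


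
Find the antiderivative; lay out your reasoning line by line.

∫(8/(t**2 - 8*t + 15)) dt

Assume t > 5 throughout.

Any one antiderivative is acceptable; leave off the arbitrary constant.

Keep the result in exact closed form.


Step 1. Decompose ∫(8/(t**2 - 8*t + 15)) dt by partial fractions, 8/(t**2 - 8*t + 15) = -4/(t - 3) + 4/(t - 5): now ∫(4/(t - 5)) dt + ∫(-4/(t - 3)) dt.
Step 2. Evaluate the standard form [assuming t > 5]: now 4*log(t - 5) + ∫(-4/(t - 3)) dt.
Step 3. Evaluate the standard form [assuming t > 3]: now 4*log(t - 5) - 4*log(t - 3).
Answer: 4*log(t - 5) - 4*log(t - 3).


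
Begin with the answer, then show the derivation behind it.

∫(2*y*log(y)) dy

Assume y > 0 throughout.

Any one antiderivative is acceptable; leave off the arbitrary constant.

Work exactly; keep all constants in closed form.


The answer is y**2*log(y) - y**2/2.
Step 1. Integrate ∫(2*y*log(y)) dy by parts with u = log(y), dv = (2*y) dy, so v = y**2 [assuming y > 0]: now y**2*log(y) + ∫(-y) dy.
Step 2. Evaluate the standard form: now y**2*log(y) - y**2/2.
Answer: y**2*log(y) - y**2/2.


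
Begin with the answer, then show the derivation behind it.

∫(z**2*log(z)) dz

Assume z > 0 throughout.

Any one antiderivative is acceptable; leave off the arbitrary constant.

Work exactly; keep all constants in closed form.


The answer is z**3*log(z)/3 - z**3/9.
Step 1. Integrate ∫(z**2*log(z)) dz by parts with u = log(z), dv = (z**2) dz, so v = z**3/3 [assuming z > 0]: now z**3*log(z)/3 + ∫(-z**2/3) dz.
Step 2. Evaluate the standard form: now z**3*log(z)/3 - z**3/9.
Answer: z**3*log(z)/3 - z**3/9.


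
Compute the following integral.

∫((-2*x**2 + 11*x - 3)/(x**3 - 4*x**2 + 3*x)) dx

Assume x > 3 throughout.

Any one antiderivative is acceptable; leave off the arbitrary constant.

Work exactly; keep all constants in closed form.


Answer: -log(x) + 2*log(x - 3) - 3*log(x - 1).


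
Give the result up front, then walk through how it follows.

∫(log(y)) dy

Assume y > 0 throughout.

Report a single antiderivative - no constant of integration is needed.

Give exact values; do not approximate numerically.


The answer is y*log(y) - y.
Step 1. Integrate ∫(log(y)) dy by parts with u = log(y), dv = (1) dy, so v = y [assuming y > 0]: now y*log(y) + ∫(-1) dy.
Step 2. Evaluate the standard form: now y*log(y) - y.
Answer: y*log(y) - y.


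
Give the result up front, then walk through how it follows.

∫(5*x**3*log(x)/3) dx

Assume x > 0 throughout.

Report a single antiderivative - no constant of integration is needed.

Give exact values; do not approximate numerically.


The answer is 5*x**4*log(x)/12 - 5*x**4/48.
Step 1. Integrate ∫(5*x**3*log(x)/3) dx by parts with u = log(x), dv = (5*x**3/3) dx, so v = 5*x**4/12 [assuming x > 0]: now 5*x**4*log(x)/12 + ∫(-5*x**3/12) dx.
Step 2. Evaluate the standard form: now 5*x**4*log(x)/12 - 5*x**4/48.
Answer: 5*x**4*log(x)/12 - 5*x**4/48.


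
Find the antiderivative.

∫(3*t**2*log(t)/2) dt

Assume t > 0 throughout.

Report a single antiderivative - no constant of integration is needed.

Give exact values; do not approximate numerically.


Answer: t**3*log(t)/2 - t**3/6.


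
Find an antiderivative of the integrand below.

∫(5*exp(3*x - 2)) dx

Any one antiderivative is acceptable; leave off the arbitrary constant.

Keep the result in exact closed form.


Answer: 5*exp(3*x - 2)/3.


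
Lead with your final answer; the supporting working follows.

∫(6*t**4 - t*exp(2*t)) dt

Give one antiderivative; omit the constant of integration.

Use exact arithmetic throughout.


The answer is 6*t**5/5 - t*exp(2*t)/2 + exp(2*t)/4.
Step 1. Rewrite: now ∫(6*t**4) dt + ∫(-t*exp(2*t)) dt.
Step 2. Evaluate the standard form: now 6*t**5/5 + ∫(-t*exp(2*t)) dt.
Step 3. Integrate ∫(-t*exp(2*t)) dt by parts with u = t, dv = (-exp(2*t)) dt, so v = -exp(2*t)/2: now 6*t**5/5 - t*exp(2*t)/2 + ∫(exp(2*t)/2) dt.
Step 4. Evaluate the standard form: now 6*t**5/5 - t*exp(2*t)/2 + exp(2*t)/4.
Answer: 6*t**5/5 - t*exp(2*t)/2 + exp(2*t)/4.


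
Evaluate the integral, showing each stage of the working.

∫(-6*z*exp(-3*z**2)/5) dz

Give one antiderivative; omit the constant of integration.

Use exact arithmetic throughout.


Step 1. Substitute u = z**2, turning ∫(-6*z*exp(-3*z**2)/5) dz into ∫(-3*exp(-3*u)/5) du: now ∫(-3*exp(-3*u)/5) du.
Step 2. Evaluate the standard form: now exp(-3*u)/5.
Step 3. Substitute back u = z**2: now exp(-3*z**2)/5.
Answer: exp(-3*z**2)/5.


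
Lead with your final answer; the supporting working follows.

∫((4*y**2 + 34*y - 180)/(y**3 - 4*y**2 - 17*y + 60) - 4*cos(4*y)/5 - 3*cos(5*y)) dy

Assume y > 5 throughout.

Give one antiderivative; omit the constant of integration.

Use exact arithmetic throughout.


The answer is 5*log(y - 5) + 3*log(y - 3) - 4*log(y + 4) - sin(4*y)/5 - 3*sin(5*y)/5.
Step 1. Rewrite: now ∫((4*y**2 + 34*y - 180)/(y**3 - 4*y**2 - 17*y + 60)) dy + ∫(-4*cos(4*y)/5) dy + ∫(-3*cos(5*y)) dy.
Step 2. Decompose ∫((4*y**2 + 34*y - 180)/(y**3 - 4*y**2 - 17*y + 60)) dy by partial fractions, (4*y**2 + 34*y - 180)/(y**3 - 4*y**2 - 17*y + 60) = -4/(y + 4) + 3/(y - 3) + 5/(y - 5): now ∫(5/(y - 5)) dy + ∫(3/(y - 3)) dy + ∫(-4/(y + 4)) dy + ∫(-4*cos(4*y)/5) dy + ∫(-3*cos(5*y)) dy.
Step 3. Evaluate the standard form [assuming y > 3]: now 3*log(y - 3) + ∫(5/(y - 5)) dy + ∫(-4/(y + 4)) dy + ∫(-4*cos(4*y)/5) dy + ∫(-3*cos(5*y)) dy.
Step 4. Evaluate the standard form [assuming y > -4]: now 3*log(y - 3) - 4*log(y + 4) + ∫(5/(y - 5)) dy + ∫(-4*cos(4*y)/5) dy + ∫(-3*cos(5*y)) dy.
Step 5. Evaluate the standard form [assuming y > 5]: now 5*log(y - 5) + 3*log(y - 3) - 4*log(y + 4) + ∫(-4*cos(4*y)/5) dy + ∫(-3*cos(5*y)) dy.
Step 6. Evaluate the standard form: now 5*log(y - 5) + 3*log(y - 3) - 4*log(y + 4) - 3*sin(5*y)/5 + ∫(-4*cos(4*y)/5) dy.
Step 7. Evaluate the standard form: now 5*log(y - 5) + 3*log(y - 3) - 4*log(y + 4) - sin(4*y)/5 - 3*sin(5*y)/5.
Answer: 5*log(y - 5) + 3*log(y - 3) - 4*log(y + 4) - sin(4*y)/5 - 3*sin(5*y)/5.


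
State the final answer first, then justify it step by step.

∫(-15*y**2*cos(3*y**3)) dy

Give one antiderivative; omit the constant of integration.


The answer is -5*sin(3*y**3)/3.
Step 1. Substitute u = y**3, turning ∫(-15*y**2*cos(3*y**3)) dy into ∫(-5*cos(3*u)) du: now ∫(-5*cos(3*u)) du.
Step 2. Evaluate the standard form: now -5*sin(3*u)/3.
Step 3. Substitute back u = y**3: now -5*sin(3*y**3)/3.
Answer: -5*sin(3*y**3)/3.


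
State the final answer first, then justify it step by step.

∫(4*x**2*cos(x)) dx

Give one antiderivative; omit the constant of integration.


The answer is 4*x**2*sin(x) + 8*x*cos(x) - 8*sin(x).
Step 1. Integrate ∫(4*x**2*cos(x)) dx by parts with u = x**2, dv = (4*cos(x)) dx, so v = 4*sin(x): now 4*x**2*sin(x) + ∫(-8*x*sin(x)) dx.
Step 2. Integrate ∫(-8*x*sin(x)) dx by parts with u = x, dv = (-8*sin(x)) dx, so v = 8*cos(x): now 4*x**2*sin(x) + 8*x*cos(x) + ∫(-8*cos(x)) dx.
Step 3. Evaluate the standard form: now 4*x**2*sin(x) + 8*x*cos(x) - 8*sin(x).
Answer: 4*x**2*sin(x) + 8*x*cos(x) - 8*sin(x).


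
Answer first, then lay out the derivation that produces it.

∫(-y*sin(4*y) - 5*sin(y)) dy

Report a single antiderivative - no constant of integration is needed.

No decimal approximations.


The answer is y*cos(4*y)/4 - sin(4*y)/16 + 5*cos(y).
Step 1. Rewrite: now ∫(-y*sin(4*y)) dy + ∫(-5*sin(y)) dy.
Step 2. Evaluate the standard form: now 5*cos(y) + ∫(-y*sin(4*y)) dy.
Step 3. Integrate ∫(-y*sin(4*y)) dy by parts with u = y, dv = (-sin(4*y)) dy, so v = cos(4*y)/4: now y*cos(4*y)/4 + 5*cos(y) + ∫(-cos(4*y)/4) dy.
Step 4. Evaluate the standard form: now y*cos(4*y)/4 - sin(4*y)/16 + 5*cos(y).
Answer: y*cos(4*y)/4 - sin(4*y)/16 + 5*cos(y).


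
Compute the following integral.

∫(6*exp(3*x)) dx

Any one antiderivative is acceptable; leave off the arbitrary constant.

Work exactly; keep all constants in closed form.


Answer: 2*exp(3*x).


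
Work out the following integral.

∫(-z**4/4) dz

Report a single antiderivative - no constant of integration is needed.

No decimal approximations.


Answer: -z**5/20.


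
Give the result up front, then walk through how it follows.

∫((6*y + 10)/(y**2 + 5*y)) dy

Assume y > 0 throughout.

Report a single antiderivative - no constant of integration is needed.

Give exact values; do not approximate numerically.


The answer is 2*log(y) + 4*log(y + 5).
Step 1. Decompose ∫((6*y + 10)/(y**2 + 5*y)) dy by partial fractions, (6*y + 10)/(y**2 + 5*y) = 4/(y + 5) + 2/y: now ∫(2/y) dy + ∫(4/(y + 5)) dy.
Step 2. Evaluate the standard form [assuming y > 0]: now 2*log(y) + ∫(4/(y + 5)) dy.
Step 3. Evaluate the standard form [assuming y > -5]: now 2*log(y) + 4*log(y + 5).
Answer: 2*log(y) + 4*log(y + 5).


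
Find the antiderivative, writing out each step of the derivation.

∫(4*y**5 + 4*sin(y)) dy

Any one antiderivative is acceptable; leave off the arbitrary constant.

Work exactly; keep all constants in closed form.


Step 1. Rewrite: now ∫(4*y**5) dy + ∫(4*sin(y)) dy.
Step 2. Evaluate the standard form: now 2*y**6/3 + ∫(4*sin(y)) dy.
Step 3. Evaluate the standard form: now 2*y**6/3 - 4*cos(y).
Answer: 2*y**6/3 - 4*cos(y).


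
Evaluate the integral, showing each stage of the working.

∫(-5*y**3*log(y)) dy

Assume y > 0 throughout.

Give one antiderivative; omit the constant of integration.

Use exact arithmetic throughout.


Step 1. Integrate ∫(-5*y**3*log(y)) dy by parts with u = log(y), dv = (-5*y**3) dy, so v = -5*y**4/4 [assuming y > 0]: now -5*y**4*log(y)/4 + ∫(5*y**3/4) dy.
Step 2. Evaluate the standard form: now -5*y**4*log(y)/4 + 5*y**4/16.
Answer: -5*y**4*log(y)/4 + 5*y**4/16.


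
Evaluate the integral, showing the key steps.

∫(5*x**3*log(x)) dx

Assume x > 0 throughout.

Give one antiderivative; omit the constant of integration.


Step 1. Integrate ∫(5*x**3*log(x)) dx by parts with u = log(x), dv = (5*x**3) dx, so v = 5*x**4/4 [assuming x > 0]: now 5*x**4*log(x)/4 + ∫(-5*x**3/4) dx.
Step 2. Evaluate the standard form: now 5*x**4*log(x)/4 - 5*x**4/16.
Answer: 5*x**4*log(x)/4 - 5*x**4/16.


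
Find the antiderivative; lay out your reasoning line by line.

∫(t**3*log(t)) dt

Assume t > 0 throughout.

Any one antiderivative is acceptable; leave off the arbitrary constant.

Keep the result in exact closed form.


Step 1. Integrate ∫(t**3*log(t)) dt by parts with u = log(t), dv = (t**3) dt, so v = t**4/4 [assuming t > 0]: now t**4*log(t)/4 + ∫(-t**3/4) dt.
Step 2. Evaluate the standard form: now t**4*log(t)/4 - t**4/16.
Answer: t**4*log(t)/4 - t**4/16.


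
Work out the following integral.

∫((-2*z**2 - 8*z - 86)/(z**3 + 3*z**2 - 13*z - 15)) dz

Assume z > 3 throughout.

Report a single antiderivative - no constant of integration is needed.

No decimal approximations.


Answer: -4*log(z - 3) + 5*log(z + 1) - 3*log(z + 5).


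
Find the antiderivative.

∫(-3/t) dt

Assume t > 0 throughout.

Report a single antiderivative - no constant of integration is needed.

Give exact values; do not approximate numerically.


Answer: -3*log(t).


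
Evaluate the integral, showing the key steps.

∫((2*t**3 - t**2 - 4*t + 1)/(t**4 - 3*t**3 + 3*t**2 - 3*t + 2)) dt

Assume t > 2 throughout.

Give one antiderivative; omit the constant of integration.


Step 1. Decompose ∫((2*t**3 - t**2 - 4*t + 1)/(t**4 - 3*t**3 + 3*t**2 - 3*t + 2)) dt by partial fractions, (2*t**3 - t**2 - 4*t + 1)/(t**4 - 3*t**3 + 3*t**2 - 3*t + 2) = 2/(t**2 + 1) + 1/(t - 1) + 1/(t - 2): now ∫(1/(t - 2)) dt + ∫(1/(t - 1)) dt + ∫(2/(t**2 + 1)) dt.
Step 2. Evaluate the standard form [assuming t > 2]: now log(t - 2) + ∫(1/(t - 1)) dt + ∫(2/(t**2 + 1)) dt.
Step 3. Evaluate the standard form [assuming t > 1]: now log(t - 2) + log(t - 1) + ∫(2/(t**2 + 1)) dt.
Step 4. Evaluate the standard form: now log(t - 2) + log(t - 1) + 2*atan(t).
Answer: log(t - 2) + log(t - 1) + 2*atan(t).


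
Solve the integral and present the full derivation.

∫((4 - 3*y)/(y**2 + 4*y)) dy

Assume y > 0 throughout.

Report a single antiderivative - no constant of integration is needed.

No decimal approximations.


Step 1. Decompose ∫((4 - 3*y)/(y**2 + 4*y)) dy by partial fractions, (4 - 3*y)/(y**2 + 4*y) = -4/(y + 4) + 1/y: now ∫(1/y) dy + ∫(-4/(y + 4)) dy.
Step 2. Evaluate the standard form [assuming y > 0]: now log(y) + ∫(-4/(y + 4)) dy.
Step 3. Evaluate the standard form [assuming y > -4]: now log(y) - 4*log(y + 4).
Answer: log(y) - 4*log(y + 4).


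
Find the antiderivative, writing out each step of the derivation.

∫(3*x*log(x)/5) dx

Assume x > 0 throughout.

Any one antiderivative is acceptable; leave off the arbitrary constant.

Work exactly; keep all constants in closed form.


Step 1. Integrate ∫(3*x*log(x)/5) dx by parts with u = log(x), dv = (3*x/5) dx, so v = 3*x**2/10 [assuming x > 0]: now 3*x**2*log(x)/10 + ∫(-3*x/10) dx.
Step 2. Evaluate the standard form: now 3*x**2*log(x)/10 - 3*x**2/20.
Answer: 3*x**2*log(x)/10 - 3*x**2/20.


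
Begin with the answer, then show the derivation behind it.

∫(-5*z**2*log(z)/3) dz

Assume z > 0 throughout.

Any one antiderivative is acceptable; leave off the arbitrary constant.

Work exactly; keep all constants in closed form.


The answer is -5*z**3*log(z)/9 + 5*z**3/27.
Step 1. Integrate ∫(-5*z**2*log(z)/3) dz by parts with u = log(z), dv = (-5*z**2/3) dz, so v = -5*z**3/9 [assuming z > 0]: now -5*z**3*log(z)/9 + ∫(5*z**2/9) dz.
Step 2. Evaluate the standard form: now -5*z**3*log(z)/9 + 5*z**3/27.
Answer: -5*z**3*log(z)/9 + 5*z**3/27.


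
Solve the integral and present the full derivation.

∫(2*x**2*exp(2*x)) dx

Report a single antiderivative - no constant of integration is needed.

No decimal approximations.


Step 1. Integrate ∫(2*x**2*exp(2*x)) dx by parts with u = x**2, dv = (2*exp(2*x)) dx, so v = exp(2*x): now x**2*exp(2*x) + ∫(-2*x*exp(2*x)) dx.
Step 2. Integrate ∫(-2*x*exp(2*x)) dx by parts with u = x, dv = (-2*exp(2*x)) dx, so v = -exp(2*x): now x**2*exp(2*x) - x*exp(2*x) + ∫(exp(2*x)) dx.
Step 3. Evaluate the standard form: now x**2*exp(2*x) - x*exp(2*x) + exp(2*x)/2.
Answer: x**2*exp(2*x) - x*exp(2*x) + exp(2*x)/2.


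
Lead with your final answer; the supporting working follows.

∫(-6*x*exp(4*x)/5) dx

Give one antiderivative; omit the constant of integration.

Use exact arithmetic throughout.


The answer is -3*x*exp(4*x)/10 + 3*exp(4*x)/40.
Step 1. Integrate ∫(-6*x*exp(4*x)/5) dx by parts with u = x, dv = (-6*exp(4*x)/5) dx, so v = -3*exp(4*x)/10: now -3*x*exp(4*x)/10 + ∫(3*exp(4*x)/10) dx.
Step 2. Evaluate the standard form: now -3*x*exp(4*x)/10 + 3*exp(4*x)/40.
Answer: -3*x*exp(4*x)/10 + 3*exp(4*x)/40.


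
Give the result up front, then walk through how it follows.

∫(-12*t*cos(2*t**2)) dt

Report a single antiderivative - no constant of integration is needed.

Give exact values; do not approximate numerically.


The answer is -3*sin(2*t**2).
Step 1. Substitute u = t**2, turning ∫(-12*t*cos(2*t**2)) dt into ∫(-6*cos(2*u)) du: now ∫(-6*cos(2*u)) du.
Step 2. Evaluate the standard form: now -3*sin(2*u).
Step 3. Substitute back u = t**2: now -3*sin(2*t**2).
Answer: -3*sin(2*t**2).


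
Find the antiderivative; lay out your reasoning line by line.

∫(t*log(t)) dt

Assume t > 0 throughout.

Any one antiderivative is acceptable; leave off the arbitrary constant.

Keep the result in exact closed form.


Step 1. Integrate ∫(t*log(t)) dt by parts with u = log(t), dv = (t) dt, so v = t**2/2 [assuming t > 0]: now t**2*log(t)/2 + ∫(-t/2) dt.
Step 2. Evaluate the standard form: now t**2*log(t)/2 - t**2/4.
Answer: t**2*log(t)/2 - t**2/4.


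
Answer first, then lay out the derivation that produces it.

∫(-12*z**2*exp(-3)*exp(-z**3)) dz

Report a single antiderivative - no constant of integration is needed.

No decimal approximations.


The answer is 4*exp(-z**3 - 3).
Step 1. Substitute u = z**3 + 3, turning ∫(-12*z**2*exp(-3)*exp(-z**3)) dz into ∫(-4*exp(-u)) du: now ∫(-4*exp(-u)) du.
Step 2. Evaluate the standard form: now 4*exp(-u).
Step 3. Substitute back u = z**3 + 3: now 4*exp(-z**3 - 3).
Answer: 4*exp(-z**3 - 3).


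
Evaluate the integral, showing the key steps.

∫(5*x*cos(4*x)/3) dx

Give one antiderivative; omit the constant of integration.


Step 1. Integrate ∫(5*x*cos(4*x)/3) dx by parts with u = x, dv = (5*cos(4*x)/3) dx, so v = 5*sin(4*x)/12: now 5*x*sin(4*x)/12 + ∫(-5*sin(4*x)/12) dx.
Step 2. Evaluate the standard form: now 5*x*sin(4*x)/12 + 5*cos(4*x)/48.
Answer: 5*x*sin(4*x)/12 + 5*cos(4*x)/48.


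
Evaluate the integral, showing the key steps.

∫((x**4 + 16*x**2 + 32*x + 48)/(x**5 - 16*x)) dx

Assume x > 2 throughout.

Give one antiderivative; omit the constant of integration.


Step 1. Decompose ∫((x**4 + 16*x**2 + 32*x + 48)/(x**5 - 16*x)) dx by partial fractions, (x**4 + 16*x**2 + 32*x + 48)/(x**5 - 16*x) = -4/(x**2 + 4) + 1/(x + 2) + 3/(x - 2) - 3/x: now ∫(-3/x) dx + ∫(3/(x - 2)) dx + ∫(1/(x + 2)) dx + ∫(-4/(x**2 + 4)) dx.
Step 2. Evaluate the standard form [assuming x > -2]: now log(x + 2) + ∫(-3/x) dx + ∫(3/(x - 2)) dx + ∫(-4/(x**2 + 4)) dx.
Step 3. Evaluate the standard form [assuming x > 0]: now -3*log(x) + log(x + 2) + ∫(3/(x - 2)) dx + ∫(-4/(x**2 + 4)) dx.
Step 4. Evaluate the standard form [assuming x > 2]: now -3*log(x) + 3*log(x - 2) + log(x + 2) + ∫(-4/(x**2 + 4)) dx.
Step 5. Evaluate the standard form: now -3*log(x) + 3*log(x - 2) + log(x + 2) - 2*atan(x/2).
Answer: -3*log(x) + 3*log(x - 2) + log(x + 2) - 2*atan(x/2).


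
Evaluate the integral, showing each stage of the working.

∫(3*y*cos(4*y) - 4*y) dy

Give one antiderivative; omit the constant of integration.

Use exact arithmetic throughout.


Step 1. Rewrite: now ∫(-4*y) dy + ∫(3*y*cos(4*y)) dy.
Step 2. Integrate ∫(3*y*cos(4*y)) dy by parts with u = y, dv = (3*cos(4*y)) dy, so v = 3*sin(4*y)/4: now 3*y*sin(4*y)/4 + ∫(-4*y) dy + ∫(-3*sin(4*y)/4) dy.
Step 3. Evaluate the standard form: now 3*y*sin(4*y)/4 + 3*cos(4*y)/16 + ∫(-4*y) dy.
Step 4. Evaluate the standard form: now -2*y**2 + 3*y*sin(4*y)/4 + 3*cos(4*y)/16.
Answer: -2*y**2 + 3*y*sin(4*y)/4 + 3*cos(4*y)/16.


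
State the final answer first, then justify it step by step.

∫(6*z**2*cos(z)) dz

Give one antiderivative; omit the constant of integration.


The answer is 6*z**2*sin(z) + 12*z*cos(z) - 12*sin(z).
Step 1. Integrate ∫(6*z**2*cos(z)) dz by parts with u = z**2, dv = (6*cos(z)) dz, so v = 6*sin(z): now 6*z**2*sin(z) + ∫(-12*z*sin(z)) dz.
Step 2. Integrate ∫(-12*z*sin(z)) dz by parts with u = z, dv = (-12*sin(z)) dz, so v = 12*cos(z): now 6*z**2*sin(z) + 12*z*cos(z) + ∫(-12*cos(z)) dz.
Step 3. Evaluate the standard form: now 6*z**2*sin(z) + 12*z*cos(z) - 12*sin(z).
Answer: 6*z**2*sin(z) + 12*z*cos(z) - 12*sin(z).


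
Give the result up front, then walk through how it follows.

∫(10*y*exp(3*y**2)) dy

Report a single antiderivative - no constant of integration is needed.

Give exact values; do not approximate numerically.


The answer is 5*exp(3*y**2)/3.
Step 1. Substitute u = y**2, turning ∫(10*y*exp(3*y**2)) dy into ∫(5*exp(3*u)) du: now ∫(5*exp(3*u)) du.
Step 2. Evaluate the standard form: now 5*exp(3*u)/3.
Step 3. Substitute back u = y**2: now 5*exp(3*y**2)/3.
Answer: 5*exp(3*y**2)/3.


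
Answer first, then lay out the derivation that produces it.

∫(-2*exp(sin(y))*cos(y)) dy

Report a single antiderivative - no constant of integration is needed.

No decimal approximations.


The answer is -2*exp(sin(y)).
Step 1. Substitute u = sin(y), turning ∫(-2*exp(sin(y))*cos(y)) dy into ∫(-2*exp(u)) du: now ∫(-2*exp(u)) du.
Step 2. Evaluate the standard form: now -2*exp(u).
Step 3. Substitute back u = sin(y): now -2*exp(sin(y)).
Answer: -2*exp(sin(y)).


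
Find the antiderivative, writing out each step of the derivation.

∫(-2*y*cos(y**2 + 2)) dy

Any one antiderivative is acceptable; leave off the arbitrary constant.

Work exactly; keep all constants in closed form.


Step 1. Substitute u = y**2 + 2, turning ∫(-2*y*cos(y**2 + 2)) dy into ∫(-cos(u)) du: now ∫(-cos(u)) du.
Step 2. Evaluate the standard form: now -sin(u).
Step 3. Substitute back u = y**2 + 2: now -sin(y**2 + 2).
Answer: -sin(y**2 + 2).


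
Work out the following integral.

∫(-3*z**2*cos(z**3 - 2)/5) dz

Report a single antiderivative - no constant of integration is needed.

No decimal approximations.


Answer: -sin(z**3 - 2)/5.


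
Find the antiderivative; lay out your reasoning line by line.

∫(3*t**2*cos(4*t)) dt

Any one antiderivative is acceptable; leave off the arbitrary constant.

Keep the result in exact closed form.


Step 1. Integrate ∫(3*t**2*cos(4*t)) dt by parts with u = t**2, dv = (3*cos(4*t)) dt, so v = 3*sin(4*t)/4: now 3*t**2*sin(4*t)/4 + ∫(-3*t*sin(4*t)/2) dt.
Step 2. Integrate ∫(-3*t*sin(4*t)/2) dt by parts with u = t, dv = (-3*sin(4*t)/2) dt, so v = 3*cos(4*t)/8: now 3*t**2*sin(4*t)/4 + 3*t*cos(4*t)/8 + ∫(-3*cos(4*t)/8) dt.
Step 3. Evaluate the standard form: now 3*t**2*sin(4*t)/4 + 3*t*cos(4*t)/8 - 3*sin(4*t)/32.
Answer: 3*t**2*sin(4*t)/4 + 3*t*cos(4*t)/8 - 3*sin(4*t)/32.


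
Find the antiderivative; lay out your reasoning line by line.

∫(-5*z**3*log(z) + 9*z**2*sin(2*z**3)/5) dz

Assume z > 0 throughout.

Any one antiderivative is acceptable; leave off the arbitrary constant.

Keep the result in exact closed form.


Step 1. Rewrite: now ∫(9*z**2*sin(2*z**3)/5) dz + ∫(-5*z**3*log(z)) dz.
Step 2. Integrate ∫(-5*z**3*log(z)) dz by parts with u = log(z), dv = (-5*z**3) dz, so v = -5*z**4/4 [assuming z > 0]: now -5*z**4*log(z)/4 + ∫(5*z**3/4) dz + ∫(9*z**2*sin(2*z**3)/5) dz.
Step 3. Evaluate the standard form: now -5*z**4*log(z)/4 + 5*z**4/16 + ∫(9*z**2*sin(2*z**3)/5) dz.
Step 4. Substitute u = z**3, turning ∫(9*z**2*sin(2*z**3)/5) dz into ∫(3*sin(2*u)/5) du: now -5*z**4*log(z)/4 + 5*z**4/16 + ∫(3*sin(2*u)/5) du.
Step 5. Evaluate the standard form: now -5*z**4*log(z)/4 + 5*z**4/16 - 3*cos(2*u)/10.
Step 6. Substitute back u = z**3: now -5*z**4*log(z)/4 + 5*z**4/16 - 3*cos(2*z**3)/10.
Answer: -5*z**4*log(z)/4 + 5*z**4/16 - 3*cos(2*z**3)/10.


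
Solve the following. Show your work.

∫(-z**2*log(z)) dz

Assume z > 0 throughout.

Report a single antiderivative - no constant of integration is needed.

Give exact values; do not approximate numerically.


Step 1. Integrate ∫(-z**2*log(z)) dz by parts with u = log(z), dv = (-z**2) dz, so v = -z**3/3 [assuming z > 0]: now -z**3*log(z)/3 + ∫(z**2/3) dz.
Step 2. Evaluate the standard form: now -z**3*log(z)/3 + z**3/9.
Answer: -z**3*log(z)/3 + z**3/9.


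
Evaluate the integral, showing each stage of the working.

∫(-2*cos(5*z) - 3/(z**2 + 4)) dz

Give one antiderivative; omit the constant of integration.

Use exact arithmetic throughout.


Step 1. Rewrite: now ∫(-3/(z**2 + 4)) dz + ∫(-2*cos(5*z)) dz.
Step 2. Evaluate the standard form: now -3*atan(z/2)/2 + ∫(-2*cos(5*z)) dz.
Step 3. Evaluate the standard form: now -2*sin(5*z)/5 - 3*atan(z/2)/2.
Answer: -2*sin(5*z)/5 - 3*atan(z/2)/2.


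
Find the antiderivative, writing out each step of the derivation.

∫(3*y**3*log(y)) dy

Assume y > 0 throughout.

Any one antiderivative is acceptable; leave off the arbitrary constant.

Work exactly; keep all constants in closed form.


Step 1. Integrate ∫(3*y**3*log(y)) dy by parts with u = log(y), dv = (3*y**3) dy, so v = 3*y**4/4 [assuming y > 0]: now 3*y**4*log(y)/4 + ∫(-3*y**3/4) dy.
Step 2. Evaluate the standard form: now 3*y**4*log(y)/4 - 3*y**4/16.
Answer: 3*y**4*log(y)/4 - 3*y**4/16.


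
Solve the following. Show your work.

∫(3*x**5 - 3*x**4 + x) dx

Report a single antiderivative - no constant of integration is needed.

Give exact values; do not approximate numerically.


Step 1. Rewrite: now ∫(x) dx + ∫(-3*x**4) dx + ∫(3*x**5) dx.
Step 2. Evaluate the standard form: now x**2/2 + ∫(-3*x**4) dx + ∫(3*x**5) dx.
Step 3. Evaluate the standard form: now -3*x**5/5 + x**2/2 + ∫(3*x**5) dx.
Step 4. Evaluate the standard form: now x**6/2 - 3*x**5/5 + x**2/2.
Answer: x**6/2 - 3*x**5/5 + x**2/2.


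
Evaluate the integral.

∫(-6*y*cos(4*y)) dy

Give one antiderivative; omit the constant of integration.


Answer: -3*y*sin(4*y)/2 - 3*cos(4*y)/8.


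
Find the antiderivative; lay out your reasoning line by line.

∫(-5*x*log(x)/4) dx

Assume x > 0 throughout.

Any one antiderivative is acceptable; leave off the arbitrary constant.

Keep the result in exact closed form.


Step 1. Integrate ∫(-5*x*log(x)/4) dx by parts with u = log(x), dv = (-5*x/4) dx, so v = -5*x**2/8 [assuming x > 0]: now -5*x**2*log(x)/8 + ∫(5*x/8) dx.
Step 2. Evaluate the standard form: now -5*x**2*log(x)/8 + 5*x**2/16.
Answer: -5*x**2*log(x)/8 + 5*x**2/16.


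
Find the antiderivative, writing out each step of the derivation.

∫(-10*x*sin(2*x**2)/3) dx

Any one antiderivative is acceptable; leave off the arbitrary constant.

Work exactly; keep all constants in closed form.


Step 1. Substitute u = x**2, turning ∫(-10*x*sin(2*x**2)/3) dx into ∫(-5*sin(2*u)/3) du: now ∫(-5*sin(2*u)/3) du.
Step 2. Evaluate the standard form: now 5*cos(2*u)/6.
Step 3. Substitute back u = x**2: now 5*cos(2*x**2)/6.
Answer: 5*cos(2*x**2)/6.


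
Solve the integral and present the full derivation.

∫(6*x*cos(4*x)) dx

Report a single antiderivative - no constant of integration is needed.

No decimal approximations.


Step 1. Integrate ∫(6*x*cos(4*x)) dx by parts with u = x, dv = (6*cos(4*x)) dx, so v = 3*sin(4*x)/2: now 3*x*sin(4*x)/2 + ∫(-3*sin(4*x)/2) dx.
Step 2. Evaluate the standard form: now 3*x*sin(4*x)/2 + 3*cos(4*x)/8.
Answer: 3*x*sin(4*x)/2 + 3*cos(4*x)/8.


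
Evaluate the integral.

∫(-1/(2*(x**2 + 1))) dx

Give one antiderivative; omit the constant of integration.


Answer: -atan(x)/2.


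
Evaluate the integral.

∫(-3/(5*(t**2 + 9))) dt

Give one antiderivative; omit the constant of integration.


Answer: -atan(t/3)/5.


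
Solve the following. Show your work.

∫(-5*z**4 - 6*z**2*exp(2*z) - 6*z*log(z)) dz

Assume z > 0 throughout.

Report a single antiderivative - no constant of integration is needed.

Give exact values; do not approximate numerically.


Step 1. Rewrite: now ∫(-5*z**4) dz + ∫(-6*z*log(z)) dz + ∫(-6*z**2*exp(2*z)) dz.
Step 2. Integrate ∫(-6*z*log(z)) dz by parts with u = log(z), dv = (-6*z) dz, so v = -3*z**2 [assuming z > 0]: now -3*z**2*log(z) + ∫(3*z) dz + ∫(-5*z**4) dz + ∫(-6*z**2*exp(2*z)) dz.
Step 3. Evaluate the standard form: now -3*z**2*log(z) + 3*z**2/2 + ∫(-5*z**4) dz + ∫(-6*z**2*exp(2*z)) dz.
Step 4. Evaluate the standard form: now -z**5 - 3*z**2*log(z) + 3*z**2/2 + ∫(-6*z**2*exp(2*z)) dz.
Step 5. Integrate ∫(-6*z**2*exp(2*z)) dz by parts with u = z**2, dv = (-6*exp(2*z)) dz, so v = -3*exp(2*z): now -z**5 - 3*z**2*exp(2*z) - 3*z**2*log(z) + 3*z**2/2 + ∫(6*z*exp(2*z)) dz.
Step 6. Integrate ∫(6*z*exp(2*z)) dz by parts with u = z, dv = (6*exp(2*z)) dz, so v = 3*exp(2*z): now -z**5 - 3*z**2*exp(2*z) - 3*z**2*log(z) + 3*z**2/2 + 3*z*exp(2*z) + ∫(-3*exp(2*z)) dz.
Step 7. Evaluate the standard form: now -z**5 - 3*z**2*exp(2*z) - 3*z**2*log(z) + 3*z**2/2 + 3*z*exp(2*z) - 3*exp(2*z)/2.
Answer: -z**5 - 3*z**2*exp(2*z) - 3*z**2*log(z) + 3*z**2/2 + 3*z*exp(2*z) - 3*exp(2*z)/2.


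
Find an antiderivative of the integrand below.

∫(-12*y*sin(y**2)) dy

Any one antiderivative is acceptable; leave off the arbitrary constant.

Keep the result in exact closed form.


Answer: 6*cos(y**2).


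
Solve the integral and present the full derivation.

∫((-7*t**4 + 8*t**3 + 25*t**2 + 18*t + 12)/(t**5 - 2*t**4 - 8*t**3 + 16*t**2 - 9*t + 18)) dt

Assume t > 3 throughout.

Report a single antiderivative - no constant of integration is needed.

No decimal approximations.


Step 1. Decompose ∫((-7*t**4 + 8*t**3 + 25*t**2 + 18*t + 12)/(t**5 - 2*t**4 - 8*t**3 + 16*t**2 - 9*t + 18)) dt by partial fractions, (-7*t**4 + 8*t**3 + 25*t**2 + 18*t + 12)/(t**5 - 2*t**4 - 8*t**3 + 16*t**2 - 9*t + 18) = -1/(t**2 + 1) - 2/(t + 3) - 4/(t - 2) - 1/(t - 3): now ∫(-1/(t - 3)) dt + ∫(-4/(t - 2)) dt + ∫(-2/(t + 3)) dt + ∫(-1/(t**2 + 1)) dt.
Step 2. Evaluate the standard form [assuming t > 3]: now -log(t - 3) + ∫(-4/(t - 2)) dt + ∫(-2/(t + 3)) dt + ∫(-1/(t**2 + 1)) dt.
Step 3. Evaluate the standard form [assuming t > -3]: now -log(t - 3) - 2*log(t + 3) + ∫(-4/(t - 2)) dt + ∫(-1/(t**2 + 1)) dt.
Step 4. Evaluate the standard form [assuming t > 2]: now -log(t - 3) - 4*log(t - 2) - 2*log(t + 3) + ∫(-1/(t**2 + 1)) dt.
Step 5. Evaluate the standard form: now -log(t - 3) - 4*log(t - 2) - 2*log(t + 3) - atan(t).
Answer: -log(t - 3) - 4*log(t - 2) - 2*log(t + 3) - atan(t).


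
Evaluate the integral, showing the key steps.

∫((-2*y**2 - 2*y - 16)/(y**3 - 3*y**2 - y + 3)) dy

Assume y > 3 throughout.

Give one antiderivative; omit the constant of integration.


Step 1. Decompose ∫((-2*y**2 - 2*y - 16)/(y**3 - 3*y**2 - y + 3)) dy by partial fractions, (-2*y**2 - 2*y - 16)/(y**3 - 3*y**2 - y + 3) = -2/(y + 1) + 5/(y - 1) - 5/(y - 3): now ∫(-5/(y - 3)) dy + ∫(5/(y - 1)) dy + ∫(-2/(y + 1)) dy.
Step 2. Evaluate the standard form [assuming y > 1]: now 5*log(y - 1) + ∫(-5/(y - 3)) dy + ∫(-2/(y + 1)) dy.
Step 3. Evaluate the standard form [assuming y > 3]: now -5*log(y - 3) + 5*log(y - 1) + ∫(-2/(y + 1)) dy.
Step 4. Evaluate the standard form [assuming y > -1]: now -5*log(y - 3) + 5*log(y - 1) - 2*log(y + 1).
Answer: -5*log(y - 3) + 5*log(y - 1) - 2*log(y + 1).


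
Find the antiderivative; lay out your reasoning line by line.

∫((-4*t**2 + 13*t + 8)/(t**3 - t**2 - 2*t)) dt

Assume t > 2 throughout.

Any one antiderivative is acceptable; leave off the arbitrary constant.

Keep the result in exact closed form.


Step 1. Decompose ∫((-4*t**2 + 13*t + 8)/(t**3 - t**2 - 2*t)) dt by partial fractions, (-4*t**2 + 13*t + 8)/(t**3 - t**2 - 2*t) = -3/(t + 1) + 3/(t - 2) - 4/t: now ∫(-4/t) dt + ∫(3/(t - 2)) dt + ∫(-3/(t + 1)) dt.
Step 2. Evaluate the standard form [assuming t > 0]: now -4*log(t) + ∫(3/(t - 2)) dt + ∫(-3/(t + 1)) dt.
Step 3. Evaluate the standard form [assuming t > 2]: now -4*log(t) + 3*log(t - 2) + ∫(-3/(t + 1)) dt.
Step 4. Evaluate the standard form [assuming t > -1]: now -4*log(t) + 3*log(t - 2) - 3*log(t + 1).
Answer: -4*log(t) + 3*log(t - 2) - 3*log(t + 1).


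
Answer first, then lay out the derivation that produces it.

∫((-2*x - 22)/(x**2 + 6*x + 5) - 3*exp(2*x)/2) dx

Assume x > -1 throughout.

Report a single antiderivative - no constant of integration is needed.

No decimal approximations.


The answer is -3*exp(2*x)/4 - 5*log(x + 1) + 3*log(x + 5).
Step 1. Rewrite: now ∫((-2*x - 22)/(x**2 + 6*x + 5)) dx + ∫(-3*exp(2*x)/2) dx.
Step 2. Decompose ∫((-2*x - 22)/(x**2 + 6*x + 5)) dx by partial fractions, (-2*x - 22)/(x**2 + 6*x + 5) = 3/(x + 5) - 5/(x + 1): now ∫(-5/(x + 1)) dx + ∫(3/(x + 5)) dx + ∫(-3*exp(2*x)/2) dx.
Step 3. Evaluate the standard form [assuming x > -5]: now 3*log(x + 5) + ∫(-5/(x + 1)) dx + ∫(-3*exp(2*x)/2) dx.
Step 4. Evaluate the standard form [assuming x > -1]: now -5*log(x + 1) + 3*log(x + 5) + ∫(-3*exp(2*x)/2) dx.
Step 5. Evaluate the standard form: now -3*exp(2*x)/4 - 5*log(x + 1) + 3*log(x + 5).
Answer: -3*exp(2*x)/4 - 5*log(x + 1) + 3*log(x + 5).


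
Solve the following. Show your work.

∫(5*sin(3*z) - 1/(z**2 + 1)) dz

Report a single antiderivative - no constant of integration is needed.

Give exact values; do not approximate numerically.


Step 1. Rewrite: now ∫(-1/(z**2 + 1)) dz + ∫(5*sin(3*z)) dz.
Step 2. Evaluate the standard form: now -atan(z) + ∫(5*sin(3*z)) dz.
Step 3. Evaluate the standard form: now -5*cos(3*z)/3 - atan(z).
Answer: -5*cos(3*z)/3 - atan(z).


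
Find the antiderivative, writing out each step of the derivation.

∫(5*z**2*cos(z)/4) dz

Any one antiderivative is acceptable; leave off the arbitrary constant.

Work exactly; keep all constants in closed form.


Step 1. Integrate ∫(5*z**2*cos(z)/4) dz by parts with u = z**2, dv = (5*cos(z)/4) dz, so v = 5*sin(z)/4: now 5*z**2*sin(z)/4 + ∫(-5*z*sin(z)/2) dz.
Step 2. Integrate ∫(-5*z*sin(z)/2) dz by parts with u = z, dv = (-5*sin(z)/2) dz, so v = 5*cos(z)/2: now 5*z**2*sin(z)/4 + 5*z*cos(z)/2 + ∫(-5*cos(z)/2) dz.
Step 3. Evaluate the standard form: now 5*z**2*sin(z)/4 + 5*z*cos(z)/2 - 5*sin(z)/2.
Answer: 5*z**2*sin(z)/4 + 5*z*cos(z)/2 - 5*sin(z)/2.


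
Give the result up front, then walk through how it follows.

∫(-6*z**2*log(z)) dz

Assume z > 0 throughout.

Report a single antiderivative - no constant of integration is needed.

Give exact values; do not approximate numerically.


The answer is -2*z**3*log(z) + 2*z**3/3.
Step 1. Integrate ∫(-6*z**2*log(z)) dz by parts with u = log(z), dv = (-6*z**2) dz, so v = -2*z**3 [assuming z > 0]: now -2*z**3*log(z) + ∫(2*z**2) dz.
Step 2. Evaluate the standard form: now -2*z**3*log(z) + 2*z**3/3.
Answer: -2*z**3*log(z) + 2*z**3/3.


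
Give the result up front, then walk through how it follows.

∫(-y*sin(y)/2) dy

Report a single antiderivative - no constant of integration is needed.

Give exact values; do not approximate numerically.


The answer is y*cos(y)/2 - sin(y)/2.
Step 1. Integrate ∫(-y*sin(y)/2) dy by parts with u = y, dv = (-sin(y)/2) dy, so v = cos(y)/2: now y*cos(y)/2 + ∫(-cos(y)/2) dy.
Step 2. Evaluate the standard form: now y*cos(y)/2 - sin(y)/2.
Answer: y*cos(y)/2 - sin(y)/2.


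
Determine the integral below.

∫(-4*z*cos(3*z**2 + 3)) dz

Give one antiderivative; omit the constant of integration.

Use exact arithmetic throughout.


Answer: -2*sin(3*z**2 + 3)/3.


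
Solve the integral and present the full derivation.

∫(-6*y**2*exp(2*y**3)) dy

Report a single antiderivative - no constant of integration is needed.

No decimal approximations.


Step 1. Substitute u = y**3, turning ∫(-6*y**2*exp(2*y**3)) dy into ∫(-2*exp(2*u)) du: now ∫(-2*exp(2*u)) du.
Step 2. Evaluate the standard form: now -exp(2*u).
Step 3. Substitute back u = y**3: now -exp(2*y**3).
Answer: -exp(2*y**3).


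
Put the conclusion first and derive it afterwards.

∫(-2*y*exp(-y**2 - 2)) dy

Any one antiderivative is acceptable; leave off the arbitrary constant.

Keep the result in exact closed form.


The answer is exp(-y**2 - 2).
Step 1. Substitute u = y**2 + 2, turning ∫(-2*y*exp(-y**2 - 2)) dy into ∫(-exp(-u)) du: now ∫(-exp(-u)) du.
Step 2. Evaluate the standard form: now exp(-u).
Step 3. Substitute back u = y**2 + 2: now exp(-y**2 - 2).
Answer: exp(-y**2 - 2).
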